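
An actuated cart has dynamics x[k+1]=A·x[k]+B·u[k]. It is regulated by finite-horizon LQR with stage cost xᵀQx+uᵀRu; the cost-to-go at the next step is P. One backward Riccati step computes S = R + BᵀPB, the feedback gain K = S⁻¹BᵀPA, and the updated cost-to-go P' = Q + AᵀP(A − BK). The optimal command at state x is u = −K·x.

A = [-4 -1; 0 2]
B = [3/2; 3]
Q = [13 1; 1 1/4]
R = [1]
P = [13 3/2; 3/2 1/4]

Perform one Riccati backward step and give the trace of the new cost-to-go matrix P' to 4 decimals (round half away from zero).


21.8587

BᵀP = [24.0000 3.0000]
S = R + BᵀPB = [1] + [45.0000] = [46.0000]
BᵀPA = [-96.0000 -18.0000]
K = S⁻¹·BᵀPA = [-2.0870 -0.3913]
A−BK = [-0.8696 -0.4130; 6.2609 3.1739]
AᵀP(A−BK) = [7.6522 2.4348; 2.4348 0.9565]
P' = Q + AᵀP(A−BK) = [20.6522 3.4348; 3.4348 1.2065]
tr(P') = 21.8587


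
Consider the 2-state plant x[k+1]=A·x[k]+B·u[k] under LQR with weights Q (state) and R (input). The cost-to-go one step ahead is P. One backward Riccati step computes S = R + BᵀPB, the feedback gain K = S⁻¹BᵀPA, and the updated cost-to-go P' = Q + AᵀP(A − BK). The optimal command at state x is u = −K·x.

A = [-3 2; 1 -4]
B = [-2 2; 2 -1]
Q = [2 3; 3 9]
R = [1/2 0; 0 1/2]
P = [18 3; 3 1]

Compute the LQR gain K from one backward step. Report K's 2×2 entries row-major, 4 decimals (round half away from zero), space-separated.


BᵀP = [-30.0000 -4.0000; 33.0000 5.0000]
S = R + BᵀPB = [1/2 0; 0 1/2] + [52.0000 -56.0000; -56.0000 61.0000] = [52.5000 -56.0000; -56.0000 61.5000]
BᵀPA = [86.0000 -44.0000; -94.0000 46.0000]
K = S⁻¹·BᵀPA = [0.2695 -1.4016; -1.2830 -0.5283]
A−BK = [0.1051 0.2534; -0.8221 -1.7251]
AᵀP(A−BK) = [1.2156 0.8787; 0.8787 2.6307]
P' = Q + AᵀP(A−BK) = [3.2156 3.8787; 3.8787 11.6307]
tr(P') = 14.8464

0.2695 -1.4016 -1.2830 -0.5283


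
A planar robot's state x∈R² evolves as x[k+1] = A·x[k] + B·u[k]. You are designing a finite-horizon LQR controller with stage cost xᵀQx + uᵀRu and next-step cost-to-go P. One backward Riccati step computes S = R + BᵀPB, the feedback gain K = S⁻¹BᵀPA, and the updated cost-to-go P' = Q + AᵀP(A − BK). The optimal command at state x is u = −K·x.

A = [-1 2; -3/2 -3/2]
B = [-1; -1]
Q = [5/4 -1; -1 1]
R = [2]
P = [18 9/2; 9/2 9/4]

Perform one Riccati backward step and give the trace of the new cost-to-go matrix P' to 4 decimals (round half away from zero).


15.8940

BᵀP = [-22.5000 -6.7500]
S = R + BᵀPB = [2] + [29.2500] = [31.2500]
BᵀPA = [32.6250 -34.8750]
K = S⁻¹·BᵀPA = [1.0440 -1.1160]
A−BK = [0.0440 0.8840; -0.4560 -2.6160]
AᵀP(A−BK) = [2.5020 -1.2780; -1.2780 11.1420]
P' = Q + AᵀP(A−BK) = [3.7520 -2.2780; -2.2780 12.1420]
tr(P') = 15.8940


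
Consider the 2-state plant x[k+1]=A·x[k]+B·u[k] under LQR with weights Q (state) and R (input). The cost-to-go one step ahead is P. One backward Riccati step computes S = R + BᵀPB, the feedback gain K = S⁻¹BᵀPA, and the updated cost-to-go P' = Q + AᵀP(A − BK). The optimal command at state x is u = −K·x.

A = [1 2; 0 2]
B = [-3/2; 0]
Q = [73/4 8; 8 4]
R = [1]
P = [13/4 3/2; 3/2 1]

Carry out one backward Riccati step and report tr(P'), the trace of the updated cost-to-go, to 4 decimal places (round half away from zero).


27.2124

BᵀP = [-4.8750 -2.2500]
S = R + BᵀPB = [1] + [7.3125] = [8.3125]
BᵀPA = [-4.8750 -14.2500]
K = S⁻¹·BᵀPA = [-0.5865 -1.7143]
A−BK = [0.1203 -0.5714; 0.0000 2.0000]
AᵀP(A−BK) = [0.3910 1.1429; 1.1429 4.5714]
P' = Q + AᵀP(A−BK) = [18.6410 9.1429; 9.1429 8.5714]
tr(P') = 27.2124


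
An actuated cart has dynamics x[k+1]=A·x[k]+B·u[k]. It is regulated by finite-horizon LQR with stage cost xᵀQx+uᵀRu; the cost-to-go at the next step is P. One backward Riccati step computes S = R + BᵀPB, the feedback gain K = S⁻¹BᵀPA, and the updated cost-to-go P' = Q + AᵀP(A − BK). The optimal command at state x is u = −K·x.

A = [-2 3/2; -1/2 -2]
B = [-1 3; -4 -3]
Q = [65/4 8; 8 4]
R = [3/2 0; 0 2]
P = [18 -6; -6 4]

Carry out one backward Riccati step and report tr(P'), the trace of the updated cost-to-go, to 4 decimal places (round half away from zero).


21.6727

BᵀP = [6.0000 -10.0000; 72.0000 -30.0000]
S = R + BᵀPB = [3/2 0; 0 2] + [34.0000 48.0000; 48.0000 306.0000] = [35.5000 48.0000; 48.0000 308.0000]
BᵀPA = [-7.0000 29.0000; -129.0000 168.0000]
K = S⁻¹·BᵀPA = [0.4677 0.1006; -0.4917 0.5298]
A−BK = [-0.0572 0.0112; -0.1045 -0.0083]
AᵀP(A−BK) = [0.8425 -0.4543; -0.4543 0.5802]
P' = Q + AᵀP(A−BK) = [17.0925 7.5457; 7.5457 4.5802]
tr(P') = 21.6727


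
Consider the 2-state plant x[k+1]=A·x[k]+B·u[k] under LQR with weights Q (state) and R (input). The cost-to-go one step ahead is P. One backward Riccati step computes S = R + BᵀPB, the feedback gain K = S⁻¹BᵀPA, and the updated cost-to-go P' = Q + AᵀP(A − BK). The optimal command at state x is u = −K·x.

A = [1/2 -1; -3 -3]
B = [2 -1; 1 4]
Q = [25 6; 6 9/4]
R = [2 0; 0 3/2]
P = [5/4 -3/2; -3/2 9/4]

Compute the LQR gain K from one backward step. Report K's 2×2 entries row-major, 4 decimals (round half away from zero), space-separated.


BᵀP = [1.0000 -0.7500; -7.2500 10.5000]
S = R + BᵀPB = [2 0; 0 3/2] + [1.2500 -4.0000; -4.0000 49.2500] = [3.2500 -4.0000; -4.0000 50.7500]
BᵀPA = [2.7500 1.2500; -35.1250 -24.2500]
K = S⁻¹·BᵀPA = [-0.0063 -0.2253; -0.6926 -0.4956]
A−BK = [-0.1800 -1.0449; -0.2232 -0.7923]
AᵀP(A−BK) = [0.7517 0.5870; 0.5870 0.7635]
P' = Q + AᵀP(A−BK) = [25.7517 6.5870; 6.5870 3.0135]
tr(P') = 28.7653

-0.0063 -0.2253 -0.6926 -0.4956


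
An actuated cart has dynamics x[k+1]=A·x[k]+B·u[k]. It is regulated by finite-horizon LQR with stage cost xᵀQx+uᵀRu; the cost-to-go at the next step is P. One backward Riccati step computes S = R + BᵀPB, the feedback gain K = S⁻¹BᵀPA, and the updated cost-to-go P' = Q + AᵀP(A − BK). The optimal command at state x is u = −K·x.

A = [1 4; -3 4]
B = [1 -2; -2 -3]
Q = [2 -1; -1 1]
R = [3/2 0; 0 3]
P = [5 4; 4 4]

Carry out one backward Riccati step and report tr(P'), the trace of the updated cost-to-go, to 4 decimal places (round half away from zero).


BᵀP = [-3.0000 -4.0000; -22.0000 -20.0000]
S = R + BᵀPB = [3/2 0; 0 3] + [5.0000 18.0000; 18.0000 104.0000] = [6.5000 18.0000; 18.0000 107.0000]
BᵀPA = [9.0000 -28.0000; 38.0000 -168.0000]
K = S⁻¹·BᵀPA = [0.7510 0.0754; 0.2288 -1.5828]
A−BK = [0.7066 0.7591; -0.8116 -0.5976]
AᵀP(A−BK) = [1.5464 -0.5330; -0.5330 8.2046]
P' = Q + AᵀP(A−BK) = [3.5464 -1.5330; -1.5330 9.2046]
tr(P') = 12.7510

12.7510


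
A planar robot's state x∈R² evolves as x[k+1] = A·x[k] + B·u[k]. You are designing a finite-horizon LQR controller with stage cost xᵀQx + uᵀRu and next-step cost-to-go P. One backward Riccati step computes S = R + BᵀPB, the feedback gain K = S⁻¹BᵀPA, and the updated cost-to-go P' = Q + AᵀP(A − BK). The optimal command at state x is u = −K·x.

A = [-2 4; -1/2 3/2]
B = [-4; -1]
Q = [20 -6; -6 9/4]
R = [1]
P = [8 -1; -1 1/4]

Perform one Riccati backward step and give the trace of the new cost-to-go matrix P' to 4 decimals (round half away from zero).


BᵀP = [-31.0000 3.7500]
S = R + BᵀPB = [1] + [120.2500] = [121.2500]
BᵀPA = [60.1250 -118.3750]
K = S⁻¹·BᵀPA = [0.4959 -0.9763]
A−BK = [-0.0165 0.0948; -0.0041 0.5237]
AᵀP(A−BK) = [0.2479 -0.4881; -0.4881 0.9943]
P' = Q + AᵀP(A−BK) = [20.2479 -6.4881; -6.4881 3.2443]
tr(P') = 23.4923

23.4923


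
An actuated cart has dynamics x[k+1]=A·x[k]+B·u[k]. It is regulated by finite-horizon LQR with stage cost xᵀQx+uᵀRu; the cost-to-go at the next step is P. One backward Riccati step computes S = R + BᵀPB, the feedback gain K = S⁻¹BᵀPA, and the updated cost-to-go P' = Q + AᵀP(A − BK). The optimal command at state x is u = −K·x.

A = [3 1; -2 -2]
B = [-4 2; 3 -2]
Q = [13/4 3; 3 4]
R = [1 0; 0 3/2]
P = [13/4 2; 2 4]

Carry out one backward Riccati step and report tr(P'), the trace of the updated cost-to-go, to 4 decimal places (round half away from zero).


11.5192

BᵀP = [-7.0000 4.0000; 2.5000 -4.0000]
S = R + BᵀPB = [1 0; 0 3/2] + [40.0000 -22.0000; -22.0000 13.0000] = [41.0000 -22.0000; -22.0000 14.5000]
BᵀPA = [-29.0000 -15.0000; 15.5000 10.5000]
K = S⁻¹·BᵀPA = [-0.7195 0.1222; -0.0226 0.9095]
A−BK = [0.1674 -0.3303; 0.1131 -0.5475]
AᵀP(A−BK) = [0.7364 -0.8043; -0.8043 3.5328]
P' = Q + AᵀP(A−BK) = [3.9864 2.1957; 2.1957 7.5328]
tr(P') = 11.5192


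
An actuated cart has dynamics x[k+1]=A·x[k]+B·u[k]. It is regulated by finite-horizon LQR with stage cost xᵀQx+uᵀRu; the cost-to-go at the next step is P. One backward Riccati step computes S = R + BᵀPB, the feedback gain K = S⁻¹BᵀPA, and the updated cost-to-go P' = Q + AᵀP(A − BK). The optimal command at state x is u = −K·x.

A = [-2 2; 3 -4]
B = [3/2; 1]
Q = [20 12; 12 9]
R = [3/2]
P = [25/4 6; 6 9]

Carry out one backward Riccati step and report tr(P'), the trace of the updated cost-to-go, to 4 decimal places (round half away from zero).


83.3216

BᵀP = [15.3750 18.0000]
S = R + BᵀPB = [3/2] + [41.0625] = [42.5625]
BᵀPA = [23.2500 -41.2500]
K = S⁻¹·BᵀPA = [0.5463 -0.9692]
A−BK = [-2.8194 3.4537; 2.4537 -3.0308]
AᵀP(A−BK) = [21.2996 -26.4670; -26.4670 33.0220]
P' = Q + AᵀP(A−BK) = [41.2996 -14.4670; -14.4670 42.0220]
tr(P') = 83.3216


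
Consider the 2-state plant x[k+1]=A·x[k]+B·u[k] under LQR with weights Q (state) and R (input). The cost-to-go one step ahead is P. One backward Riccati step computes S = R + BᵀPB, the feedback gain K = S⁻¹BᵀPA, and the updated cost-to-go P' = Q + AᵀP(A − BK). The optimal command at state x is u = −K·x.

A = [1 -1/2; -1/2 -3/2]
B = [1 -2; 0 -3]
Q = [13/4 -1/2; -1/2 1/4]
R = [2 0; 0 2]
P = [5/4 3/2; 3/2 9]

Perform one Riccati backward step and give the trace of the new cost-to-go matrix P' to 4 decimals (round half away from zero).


5.0998

BᵀP = [1.2500 1.5000; -7.0000 -30.0000]
S = R + BᵀPB = [2 0; 0 2] + [1.2500 -7.0000; -7.0000 104.0000] = [3.2500 -7.0000; -7.0000 106.0000]
BᵀPA = [0.5000 -2.8750; 8.0000 48.5000]
K = S⁻¹·BᵀPA = [0.3689 0.1176; 0.0998 0.4653]
A−BK = [0.8308 0.3130; -0.2005 -0.1041]
AᵀP(A−BK) = [1.0169 0.4687; 0.4687 0.5829]
P' = Q + AᵀP(A−BK) = [4.2669 -0.0313; -0.0313 0.8329]
tr(P') = 5.0998


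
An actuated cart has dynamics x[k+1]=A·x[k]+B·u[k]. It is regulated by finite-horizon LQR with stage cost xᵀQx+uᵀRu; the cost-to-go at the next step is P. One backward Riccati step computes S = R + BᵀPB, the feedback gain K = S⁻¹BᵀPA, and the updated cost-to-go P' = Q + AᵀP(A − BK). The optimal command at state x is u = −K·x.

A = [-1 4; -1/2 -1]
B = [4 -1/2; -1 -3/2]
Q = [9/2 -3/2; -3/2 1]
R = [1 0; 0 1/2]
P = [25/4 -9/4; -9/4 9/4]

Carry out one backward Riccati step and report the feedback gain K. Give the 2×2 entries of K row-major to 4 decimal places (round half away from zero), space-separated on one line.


BᵀP = [27.2500 -11.2500; 0.2500 -2.2500]
S = R + BᵀPB = [1 0; 0 1/2] + [120.2500 3.2500; 3.2500 3.2500] = [121.2500 3.2500; 3.2500 3.7500]
BᵀPA = [-21.6250 120.2500; 0.8750 3.2500]
K = S⁻¹·BᵀPA = [-0.1890 0.9916; 0.3971 0.0073]
A−BK = [-0.0455 0.0374; -0.0933 0.0025]
AᵀP(A−BK) = [0.1280 -0.1890; -0.1890 0.9916]
P' = Q + AᵀP(A−BK) = [4.6280 -1.6890; -1.6890 1.9916]
tr(P') = 6.6195

-0.1890 0.9916 0.3971 0.0073


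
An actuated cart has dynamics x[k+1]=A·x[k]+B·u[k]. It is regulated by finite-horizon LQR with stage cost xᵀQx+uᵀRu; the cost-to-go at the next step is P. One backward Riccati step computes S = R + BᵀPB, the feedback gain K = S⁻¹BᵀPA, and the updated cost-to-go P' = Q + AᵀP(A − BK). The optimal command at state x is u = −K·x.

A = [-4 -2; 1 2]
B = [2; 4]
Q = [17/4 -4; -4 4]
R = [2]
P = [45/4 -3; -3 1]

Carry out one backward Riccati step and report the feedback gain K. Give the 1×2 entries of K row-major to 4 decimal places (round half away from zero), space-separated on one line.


BᵀP = [10.5000 -2.0000]
S = R + BᵀPB = [2] + [13.0000] = [15.0000]
BᵀPA = [-44.0000 -25.0000]
K = S⁻¹·BᵀPA = [-2.9333 -1.6667]
A−BK = [1.8667 1.3333; 12.7333 8.6667]
AᵀP(A−BK) = [75.9333 48.6667; 48.6667 31.3333]
P' = Q + AᵀP(A−BK) = [80.1833 44.6667; 44.6667 35.3333]
tr(P') = 115.5167

-2.9333 -1.6667


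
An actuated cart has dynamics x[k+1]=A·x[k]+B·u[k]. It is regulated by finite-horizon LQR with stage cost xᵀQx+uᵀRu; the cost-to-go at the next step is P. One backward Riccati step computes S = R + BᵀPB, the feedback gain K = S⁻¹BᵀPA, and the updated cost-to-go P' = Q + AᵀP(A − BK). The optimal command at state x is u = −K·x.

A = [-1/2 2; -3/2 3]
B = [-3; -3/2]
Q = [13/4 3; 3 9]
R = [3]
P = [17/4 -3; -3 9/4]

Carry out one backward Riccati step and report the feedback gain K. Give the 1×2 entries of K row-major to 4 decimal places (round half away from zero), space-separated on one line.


-0.2233 0.0194

BᵀP = [-8.2500 5.6250]
S = R + BᵀPB = [3] + [16.3125] = [19.3125]
BᵀPA = [-4.3125 0.3750]
K = S⁻¹·BᵀPA = [-0.2233 0.0194]
A−BK = [-1.1699 2.0583; -1.8350 3.0291]
AᵀP(A−BK) = [0.6620 -0.7913; -0.7913 1.2427]
P' = Q + AᵀP(A−BK) = [3.9120 2.2087; 2.2087 10.2427]
tr(P') = 14.1547


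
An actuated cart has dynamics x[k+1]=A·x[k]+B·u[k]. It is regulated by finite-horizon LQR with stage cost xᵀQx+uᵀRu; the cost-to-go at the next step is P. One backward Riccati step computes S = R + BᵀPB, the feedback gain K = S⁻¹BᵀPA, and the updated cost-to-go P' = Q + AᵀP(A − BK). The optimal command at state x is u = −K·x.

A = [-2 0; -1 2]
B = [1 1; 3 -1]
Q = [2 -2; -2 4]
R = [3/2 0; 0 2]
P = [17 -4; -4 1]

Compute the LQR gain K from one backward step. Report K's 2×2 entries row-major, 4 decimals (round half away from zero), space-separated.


BᵀP = [5.0000 -1.0000; 21.0000 -5.0000]
S = R + BᵀPB = [3/2 0; 0 2] + [2.0000 6.0000; 6.0000 26.0000] = [3.5000 6.0000; 6.0000 28.0000]
BᵀPA = [-9.0000 -2.0000; -37.0000 -10.0000]
K = S⁻¹·BᵀPA = [-0.4839 0.0645; -1.2177 -0.3710]
A−BK = [-0.2984 0.3065; -0.7661 1.4355]
AᵀP(A−BK) = [3.5887 0.8548; 0.8548 0.4194]
P' = Q + AᵀP(A−BK) = [5.5887 -1.1452; -1.1452 4.4194]
tr(P') = 10.0081

-0.4839 0.0645 -1.2177 -0.3710


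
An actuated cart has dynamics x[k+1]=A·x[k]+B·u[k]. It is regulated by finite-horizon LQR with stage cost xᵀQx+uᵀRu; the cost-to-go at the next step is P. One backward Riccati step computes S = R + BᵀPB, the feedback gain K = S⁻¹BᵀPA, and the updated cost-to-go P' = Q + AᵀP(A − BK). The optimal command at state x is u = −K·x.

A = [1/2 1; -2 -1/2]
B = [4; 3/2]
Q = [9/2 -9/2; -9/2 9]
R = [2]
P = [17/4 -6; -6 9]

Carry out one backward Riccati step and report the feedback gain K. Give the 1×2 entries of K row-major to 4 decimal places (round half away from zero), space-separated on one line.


1.3699 0.7260

BᵀP = [8.0000 -10.5000]
S = R + BᵀPB = [2] + [16.2500] = [18.2500]
BᵀPA = [25.0000 13.2500]
K = S⁻¹·BᵀPA = [1.3699 0.7260]
A−BK = [-4.9795 -1.9041; -4.0548 -1.5890]
AᵀP(A−BK) = [14.8159 6.4743; 6.4743 2.8801]
P' = Q + AᵀP(A−BK) = [19.3159 1.9743; 1.9743 11.8801]
tr(P') = 31.1961


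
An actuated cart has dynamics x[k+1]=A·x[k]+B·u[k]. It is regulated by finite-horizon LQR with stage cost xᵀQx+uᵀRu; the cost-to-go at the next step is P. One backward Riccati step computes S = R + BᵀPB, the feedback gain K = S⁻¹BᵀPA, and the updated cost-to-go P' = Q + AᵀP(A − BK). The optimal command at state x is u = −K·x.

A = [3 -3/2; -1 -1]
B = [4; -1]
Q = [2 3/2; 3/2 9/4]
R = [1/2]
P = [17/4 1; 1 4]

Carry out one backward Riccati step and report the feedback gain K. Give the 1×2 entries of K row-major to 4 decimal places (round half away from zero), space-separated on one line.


0.7442 -0.3721

BᵀP = [16.0000 0.0000]
S = R + BᵀPB = [1/2] + [64.0000] = [64.5000]
BᵀPA = [48.0000 -24.0000]
K = S⁻¹·BᵀPA = [0.7442 -0.3721]
A−BK = [0.0233 -0.0116; -0.2558 -1.3721]
AᵀP(A−BK) = [0.5291 1.2355; 1.2355 7.6323]
P' = Q + AᵀP(A−BK) = [2.5291 2.7355; 2.7355 9.8823]
tr(P') = 12.4113


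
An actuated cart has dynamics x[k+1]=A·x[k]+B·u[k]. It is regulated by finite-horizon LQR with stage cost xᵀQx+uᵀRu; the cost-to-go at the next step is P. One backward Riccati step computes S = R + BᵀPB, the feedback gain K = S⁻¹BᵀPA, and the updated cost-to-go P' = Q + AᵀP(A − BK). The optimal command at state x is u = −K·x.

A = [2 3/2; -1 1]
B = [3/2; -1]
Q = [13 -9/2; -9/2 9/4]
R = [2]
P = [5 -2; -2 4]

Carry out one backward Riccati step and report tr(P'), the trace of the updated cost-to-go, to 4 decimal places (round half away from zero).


BᵀP = [9.5000 -7.0000]
S = R + BᵀPB = [2] + [21.2500] = [23.2500]
BᵀPA = [26.0000 7.2500]
K = S⁻¹·BᵀPA = [1.1183 0.3118]
A−BK = [0.3226 1.0323; 0.1183 1.3118]
AᵀP(A−BK) = [2.9247 1.8925; 1.8925 6.9892]
P' = Q + AᵀP(A−BK) = [15.9247 -2.6075; -2.6075 9.2392]
tr(P') = 25.1640

25.1640


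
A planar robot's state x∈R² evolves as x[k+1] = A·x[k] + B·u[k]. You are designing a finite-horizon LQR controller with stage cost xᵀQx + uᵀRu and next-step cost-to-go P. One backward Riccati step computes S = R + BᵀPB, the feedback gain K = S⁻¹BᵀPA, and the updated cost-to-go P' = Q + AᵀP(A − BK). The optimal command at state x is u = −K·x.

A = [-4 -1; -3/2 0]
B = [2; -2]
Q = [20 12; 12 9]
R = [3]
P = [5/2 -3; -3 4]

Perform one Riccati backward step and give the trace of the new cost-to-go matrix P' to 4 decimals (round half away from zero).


BᵀP = [11.0000 -14.0000]
S = R + BᵀPB = [3] + [50.0000] = [53.0000]
BᵀPA = [-23.0000 -11.0000]
K = S⁻¹·BᵀPA = [-0.4340 -0.2075]
A−BK = [-3.1321 -0.5849; -2.3679 -0.4151]
AᵀP(A−BK) = [3.0189 0.7264; 0.7264 0.2170]
P' = Q + AᵀP(A−BK) = [23.0189 12.7264; 12.7264 9.2170]
tr(P') = 32.2358

32.2358


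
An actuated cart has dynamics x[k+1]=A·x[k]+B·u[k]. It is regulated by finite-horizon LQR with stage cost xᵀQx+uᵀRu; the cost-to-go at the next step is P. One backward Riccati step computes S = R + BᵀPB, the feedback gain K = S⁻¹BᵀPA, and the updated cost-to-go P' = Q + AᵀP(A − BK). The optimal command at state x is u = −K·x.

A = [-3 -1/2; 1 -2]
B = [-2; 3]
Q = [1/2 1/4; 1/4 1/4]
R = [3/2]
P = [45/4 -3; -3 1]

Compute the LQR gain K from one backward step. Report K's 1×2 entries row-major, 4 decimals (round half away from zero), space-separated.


1.1311 -0.0246

BᵀP = [-31.5000 9.0000]
S = R + BᵀPB = [3/2] + [90.0000] = [91.5000]
BᵀPA = [103.5000 -2.2500]
K = S⁻¹·BᵀPA = [1.1311 -0.0246]
A−BK = [-0.7377 -0.5492; -2.3934 -1.9262]
AᵀP(A−BK) = [3.1762 0.9201; 0.9201 0.7572]
P' = Q + AᵀP(A−BK) = [3.6762 1.1701; 1.1701 1.0072]
tr(P') = 4.6834


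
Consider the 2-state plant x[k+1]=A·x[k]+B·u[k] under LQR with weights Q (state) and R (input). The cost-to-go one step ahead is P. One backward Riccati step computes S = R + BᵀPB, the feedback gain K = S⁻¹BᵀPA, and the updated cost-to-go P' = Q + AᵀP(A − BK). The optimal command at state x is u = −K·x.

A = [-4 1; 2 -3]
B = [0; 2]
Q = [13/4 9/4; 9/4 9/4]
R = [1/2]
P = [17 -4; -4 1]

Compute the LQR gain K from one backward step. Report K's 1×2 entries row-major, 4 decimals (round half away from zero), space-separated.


8.0000 -3.1111

BᵀP = [-8.0000 2.0000]
S = R + BᵀPB = [1/2] + [4.0000] = [4.5000]
BᵀPA = [36.0000 -14.0000]
K = S⁻¹·BᵀPA = [8.0000 -3.1111]
A−BK = [-4.0000 1.0000; -14.0000 3.2222]
AᵀP(A−BK) = [52.0000 -18.0000; -18.0000 6.4444]
P' = Q + AᵀP(A−BK) = [55.2500 -15.7500; -15.7500 8.6944]
tr(P') = 63.9444


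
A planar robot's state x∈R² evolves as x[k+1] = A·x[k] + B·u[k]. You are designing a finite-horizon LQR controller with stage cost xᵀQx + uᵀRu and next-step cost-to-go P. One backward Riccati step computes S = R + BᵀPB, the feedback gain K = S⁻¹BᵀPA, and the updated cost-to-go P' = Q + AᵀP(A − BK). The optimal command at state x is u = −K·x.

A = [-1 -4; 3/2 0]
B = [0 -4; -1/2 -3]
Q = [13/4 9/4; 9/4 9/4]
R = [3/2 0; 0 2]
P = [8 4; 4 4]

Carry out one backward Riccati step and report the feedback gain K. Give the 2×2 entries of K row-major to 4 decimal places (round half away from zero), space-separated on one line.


-0.6318 -0.8017 0.0414 0.7146

BᵀP = [-2.0000 -2.0000; -44.0000 -28.0000]
S = R + BᵀPB = [3/2 0; 0 2] + [1.0000 14.0000; 14.0000 260.0000] = [2.5000 14.0000; 14.0000 262.0000]
BᵀPA = [-1.0000 8.0000; 2.0000 176.0000]
K = S⁻¹·BᵀPA = [-0.6318 -0.8017; 0.0414 0.7146]
A−BK = [-0.8344 -1.1416; 1.3083 1.7429]
AᵀP(A−BK) = [4.2854 5.7691; 5.7691 8.6449]
P' = Q + AᵀP(A−BK) = [7.5354 8.0191; 8.0191 10.8949]
tr(P') = 18.4303


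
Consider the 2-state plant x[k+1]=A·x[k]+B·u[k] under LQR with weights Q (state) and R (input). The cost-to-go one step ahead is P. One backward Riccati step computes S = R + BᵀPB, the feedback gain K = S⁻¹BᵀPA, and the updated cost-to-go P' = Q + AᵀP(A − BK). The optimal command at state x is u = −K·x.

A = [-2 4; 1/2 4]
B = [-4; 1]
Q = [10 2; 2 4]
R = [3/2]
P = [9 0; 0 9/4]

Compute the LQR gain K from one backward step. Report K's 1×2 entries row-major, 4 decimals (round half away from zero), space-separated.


0.4949 -0.9137

BᵀP = [-36.0000 2.2500]
S = R + BᵀPB = [3/2] + [146.2500] = [147.7500]
BᵀPA = [73.1250 -135.0000]
K = S⁻¹·BᵀPA = [0.4949 -0.9137]
A−BK = [-0.0203 0.3452; 0.0051 4.9137]
AᵀP(A−BK) = [0.3712 -0.6853; -0.6853 56.6497]
P' = Q + AᵀP(A−BK) = [10.3712 1.3147; 1.3147 60.6497]
tr(P') = 71.0209


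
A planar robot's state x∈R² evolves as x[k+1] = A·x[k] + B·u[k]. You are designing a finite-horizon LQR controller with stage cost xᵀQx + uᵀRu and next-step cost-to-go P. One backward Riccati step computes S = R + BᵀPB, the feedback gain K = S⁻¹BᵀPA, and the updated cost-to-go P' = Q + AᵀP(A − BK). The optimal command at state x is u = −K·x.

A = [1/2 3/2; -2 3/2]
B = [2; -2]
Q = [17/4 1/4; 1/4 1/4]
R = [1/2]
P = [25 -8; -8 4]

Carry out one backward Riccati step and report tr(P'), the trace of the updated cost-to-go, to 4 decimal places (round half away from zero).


13.6620

BᵀP = [66.0000 -24.0000]
S = R + BᵀPB = [1/2] + [180.0000] = [180.5000]
BᵀPA = [81.0000 63.0000]
K = S⁻¹·BᵀPA = [0.4488 0.3490]
A−BK = [-0.3975 0.8019; -1.1025 2.1981]
AᵀP(A−BK) = [1.9010 -3.5215; -3.5215 7.2611]
P' = Q + AᵀP(A−BK) = [6.1510 -3.2715; -3.2715 7.5111]
tr(P') = 13.6620


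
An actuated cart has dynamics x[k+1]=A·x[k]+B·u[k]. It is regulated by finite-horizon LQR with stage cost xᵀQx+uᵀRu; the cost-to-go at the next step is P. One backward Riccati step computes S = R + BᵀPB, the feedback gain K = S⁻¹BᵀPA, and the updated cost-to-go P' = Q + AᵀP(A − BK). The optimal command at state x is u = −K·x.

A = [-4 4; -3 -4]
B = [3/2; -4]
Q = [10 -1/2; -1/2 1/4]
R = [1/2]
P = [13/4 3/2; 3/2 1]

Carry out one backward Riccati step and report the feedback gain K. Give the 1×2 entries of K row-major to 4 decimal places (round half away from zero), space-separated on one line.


BᵀP = [-1.1250 -1.7500]
S = R + BᵀPB = [1/2] + [5.3125] = [5.8125]
BᵀPA = [9.7500 2.5000]
K = S⁻¹·BᵀPA = [1.6774 0.4301]
A−BK = [-6.5161 3.3548; 3.7097 -2.2796]
AᵀP(A−BK) = [80.6452 -38.1935; -38.1935 18.9247]
P' = Q + AᵀP(A−BK) = [90.6452 -38.6935; -38.6935 19.1747]
tr(P') = 109.8199

1.6774 0.4301


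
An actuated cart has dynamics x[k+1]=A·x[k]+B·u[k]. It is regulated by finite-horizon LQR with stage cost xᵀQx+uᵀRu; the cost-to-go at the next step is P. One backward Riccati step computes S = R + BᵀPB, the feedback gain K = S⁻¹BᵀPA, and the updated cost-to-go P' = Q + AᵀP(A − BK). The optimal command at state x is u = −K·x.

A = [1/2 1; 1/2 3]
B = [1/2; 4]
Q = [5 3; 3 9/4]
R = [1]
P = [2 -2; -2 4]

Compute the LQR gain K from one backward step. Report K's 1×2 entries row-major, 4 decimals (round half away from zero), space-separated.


BᵀP = [-7.0000 15.0000]
S = R + BᵀPB = [1] + [56.5000] = [57.5000]
BᵀPA = [4.0000 38.0000]
K = S⁻¹·BᵀPA = [0.0696 0.6609]
A−BK = [0.4652 0.6696; 0.2217 0.3565]
AᵀP(A−BK) = [0.2217 0.3565; 0.3565 0.8870]
P' = Q + AᵀP(A−BK) = [5.2217 3.3565; 3.3565 3.1370]
tr(P') = 8.3587

0.0696 0.6609


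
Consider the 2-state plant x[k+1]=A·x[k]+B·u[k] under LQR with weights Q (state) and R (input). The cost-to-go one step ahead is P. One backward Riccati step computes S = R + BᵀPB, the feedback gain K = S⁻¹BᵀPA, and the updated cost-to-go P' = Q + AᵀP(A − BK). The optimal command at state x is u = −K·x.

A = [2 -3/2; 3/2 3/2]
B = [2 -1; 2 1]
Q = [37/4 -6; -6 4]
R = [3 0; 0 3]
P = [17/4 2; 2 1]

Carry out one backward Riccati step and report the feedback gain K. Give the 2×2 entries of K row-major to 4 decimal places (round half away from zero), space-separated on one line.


BᵀP = [12.5000 6.0000; -2.2500 -1.0000]
S = R + BᵀPB = [3 0; 0 3] + [37.0000 -6.5000; -6.5000 1.2500] = [40.0000 -6.5000; -6.5000 4.2500]
BᵀPA = [34.0000 -9.7500; -6.0000 1.8750]
K = S⁻¹·BᵀPA = [0.8258 -0.2290; -0.1487 0.0910]
A−BK = [0.1996 -0.9511; -0.0029 1.8669]
AᵀP(A−BK) = [2.2794 -0.6693; -0.6693 0.4095]
P' = Q + AᵀP(A−BK) = [11.5294 -6.6693; -6.6693 4.4095]
tr(P') = 15.9388

0.8258 -0.2290 -0.1487 0.0910


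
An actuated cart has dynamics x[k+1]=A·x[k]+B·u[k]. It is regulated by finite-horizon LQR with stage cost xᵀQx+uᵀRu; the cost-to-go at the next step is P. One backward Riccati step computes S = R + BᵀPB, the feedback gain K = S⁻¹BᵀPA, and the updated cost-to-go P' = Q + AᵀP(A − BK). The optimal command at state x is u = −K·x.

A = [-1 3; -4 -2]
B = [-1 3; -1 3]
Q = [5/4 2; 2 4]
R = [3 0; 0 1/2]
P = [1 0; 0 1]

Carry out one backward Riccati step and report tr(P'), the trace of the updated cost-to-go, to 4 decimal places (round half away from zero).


BᵀP = [-1.0000 -1.0000; 3.0000 3.0000]
S = R + BᵀPB = [3 0; 0 1/2] + [2.0000 -6.0000; -6.0000 18.0000] = [5.0000 -6.0000; -6.0000 18.5000]
BᵀPA = [5.0000 -1.0000; -15.0000 3.0000]
K = S⁻¹·BᵀPA = [0.0442 -0.0088; -0.7965 0.1593]
A−BK = [1.4336 2.5133; -1.5664 -2.4867]
AᵀP(A−BK) = [4.8319 7.4336; 7.4336 12.5133]
P' = Q + AᵀP(A−BK) = [6.0819 9.4336; 9.4336 16.5133]
tr(P') = 22.5951

22.5951


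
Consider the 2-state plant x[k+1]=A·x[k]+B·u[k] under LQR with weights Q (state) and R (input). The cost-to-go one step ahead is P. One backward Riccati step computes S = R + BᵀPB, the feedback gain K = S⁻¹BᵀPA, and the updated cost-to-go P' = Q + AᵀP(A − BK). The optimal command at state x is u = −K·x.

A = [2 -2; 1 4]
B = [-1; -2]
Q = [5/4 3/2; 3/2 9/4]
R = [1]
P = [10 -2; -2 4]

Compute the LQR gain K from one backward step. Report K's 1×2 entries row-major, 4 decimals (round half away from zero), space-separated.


BᵀP = [-6.0000 -6.0000]
S = R + BᵀPB = [1] + [18.0000] = [19.0000]
BᵀPA = [-18.0000 -12.0000]
K = S⁻¹·BᵀPA = [-0.9474 -0.6316]
A−BK = [1.0526 -2.6316; -0.8947 2.7368]
AᵀP(A−BK) = [18.9474 -47.3684; -47.3684 128.4211]
P' = Q + AᵀP(A−BK) = [20.1974 -45.8684; -45.8684 130.6711]
tr(P') = 150.8684

-0.9474 -0.6316


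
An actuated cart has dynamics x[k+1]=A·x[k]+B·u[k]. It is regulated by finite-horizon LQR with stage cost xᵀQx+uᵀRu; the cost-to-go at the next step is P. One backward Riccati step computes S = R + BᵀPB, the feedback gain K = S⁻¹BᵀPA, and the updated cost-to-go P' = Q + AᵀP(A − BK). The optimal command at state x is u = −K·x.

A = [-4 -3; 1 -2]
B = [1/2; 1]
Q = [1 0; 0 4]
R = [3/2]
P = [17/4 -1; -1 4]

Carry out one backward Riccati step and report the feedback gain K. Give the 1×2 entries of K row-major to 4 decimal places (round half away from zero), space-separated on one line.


-0.1798 -1.8652

BᵀP = [1.1250 3.5000]
S = R + BᵀPB = [3/2] + [4.0625] = [5.5625]
BᵀPA = [-1.0000 -10.3750]
K = S⁻¹·BᵀPA = [-0.1798 -1.8652]
A−BK = [-3.9101 -2.0674; 1.1798 -0.1348]
AᵀP(A−BK) = [79.8202 36.1348; 36.1348 22.8989]
P' = Q + AᵀP(A−BK) = [80.8202 36.1348; 36.1348 26.8989]
tr(P') = 107.7191


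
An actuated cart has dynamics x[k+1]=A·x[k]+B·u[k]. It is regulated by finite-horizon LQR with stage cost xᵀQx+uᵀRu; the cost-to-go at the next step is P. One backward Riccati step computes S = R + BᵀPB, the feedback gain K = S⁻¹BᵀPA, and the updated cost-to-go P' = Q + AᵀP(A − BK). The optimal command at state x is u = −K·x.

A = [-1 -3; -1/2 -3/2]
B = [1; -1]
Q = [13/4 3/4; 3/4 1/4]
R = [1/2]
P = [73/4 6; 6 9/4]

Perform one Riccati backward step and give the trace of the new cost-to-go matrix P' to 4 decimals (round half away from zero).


29.9410

BᵀP = [12.2500 3.7500]
S = R + BᵀPB = [1/2] + [8.5000] = [9.0000]
BᵀPA = [-14.1250 -42.3750]
K = S⁻¹·BᵀPA = [-1.5694 -4.7083]
A−BK = [0.5694 1.7083; -2.0694 -6.2083]
AᵀP(A−BK) = [2.6441 7.9323; 7.9323 23.7969]
P' = Q + AᵀP(A−BK) = [5.8941 8.6823; 8.6823 24.0469]
tr(P') = 29.9410


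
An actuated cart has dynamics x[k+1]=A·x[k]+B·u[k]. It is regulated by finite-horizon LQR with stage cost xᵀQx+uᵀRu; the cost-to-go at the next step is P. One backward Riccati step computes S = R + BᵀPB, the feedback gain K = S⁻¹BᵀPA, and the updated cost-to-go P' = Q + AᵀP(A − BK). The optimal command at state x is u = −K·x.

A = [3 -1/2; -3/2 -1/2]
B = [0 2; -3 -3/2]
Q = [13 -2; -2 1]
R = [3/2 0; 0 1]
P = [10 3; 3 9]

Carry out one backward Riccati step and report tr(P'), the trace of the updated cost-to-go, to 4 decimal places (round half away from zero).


BᵀP = [-9.0000 -27.0000; 15.5000 -7.5000]
S = R + BᵀPB = [3/2 0; 0 1] + [81.0000 22.5000; 22.5000 42.2500] = [82.5000 22.5000; 22.5000 43.2500]
BᵀPA = [13.5000 18.0000; 57.7500 -4.0000]
K = S⁻¹·BᵀPA = [-0.2337 0.2836; 1.4568 -0.2400]
A−BK = [0.0863 -0.0199; -0.0158 -0.0091]
AᵀP(A−BK) = [2.2729 -0.4664; -0.4664 0.1841]
P' = Q + AᵀP(A−BK) = [15.2729 -2.4664; -2.4664 1.1841]
tr(P') = 16.4570

16.4570


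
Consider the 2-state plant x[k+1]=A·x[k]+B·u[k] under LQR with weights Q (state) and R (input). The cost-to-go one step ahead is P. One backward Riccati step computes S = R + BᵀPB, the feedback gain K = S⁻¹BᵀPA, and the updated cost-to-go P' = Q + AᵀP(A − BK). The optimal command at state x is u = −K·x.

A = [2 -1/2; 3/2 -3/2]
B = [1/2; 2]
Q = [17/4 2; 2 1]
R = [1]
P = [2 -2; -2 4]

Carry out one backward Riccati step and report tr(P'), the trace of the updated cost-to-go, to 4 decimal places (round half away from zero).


9.2500

BᵀP = [-3.0000 7.0000]
S = R + BᵀPB = [1] + [12.5000] = [13.5000]
BᵀPA = [4.5000 -9.0000]
K = S⁻¹·BᵀPA = [0.3333 -0.6667]
A−BK = [1.8333 -0.1667; 0.8333 -0.1667]
AᵀP(A−BK) = [3.5000 -0.5000; -0.5000 0.5000]
P' = Q + AᵀP(A−BK) = [7.7500 1.5000; 1.5000 1.5000]
tr(P') = 9.2500


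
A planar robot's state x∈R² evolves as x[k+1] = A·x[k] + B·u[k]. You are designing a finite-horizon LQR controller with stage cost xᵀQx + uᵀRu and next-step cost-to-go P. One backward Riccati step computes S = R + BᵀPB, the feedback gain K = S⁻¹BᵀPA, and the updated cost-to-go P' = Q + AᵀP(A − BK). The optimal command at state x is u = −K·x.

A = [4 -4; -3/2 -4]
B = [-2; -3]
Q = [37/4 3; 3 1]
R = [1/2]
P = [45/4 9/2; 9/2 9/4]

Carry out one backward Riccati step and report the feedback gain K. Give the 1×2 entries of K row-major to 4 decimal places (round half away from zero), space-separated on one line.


-1.0052 1.7286

BᵀP = [-36.0000 -15.7500]
S = R + BᵀPB = [1/2] + [119.2500] = [119.7500]
BᵀPA = [-120.3750 207.0000]
K = S⁻¹·BᵀPA = [-1.0052 1.7286]
A−BK = [1.9896 -0.5428; -4.5157 1.1858]
AᵀP(A−BK) = [10.0592 -3.4196; -3.4196 2.1795]
P' = Q + AᵀP(A−BK) = [19.3092 -0.4196; -0.4196 3.1795]
tr(P') = 22.4888


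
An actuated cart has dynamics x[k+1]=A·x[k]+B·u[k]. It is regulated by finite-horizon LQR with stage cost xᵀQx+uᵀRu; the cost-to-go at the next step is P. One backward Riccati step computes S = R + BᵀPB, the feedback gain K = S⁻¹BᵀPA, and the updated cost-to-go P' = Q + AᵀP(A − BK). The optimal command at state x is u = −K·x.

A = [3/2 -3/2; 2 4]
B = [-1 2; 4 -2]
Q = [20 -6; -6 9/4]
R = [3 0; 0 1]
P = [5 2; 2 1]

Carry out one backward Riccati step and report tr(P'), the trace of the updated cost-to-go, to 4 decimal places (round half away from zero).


27.8603

BᵀP = [3.0000 2.0000; 6.0000 2.0000]
S = R + BᵀPB = [3 0; 0 1] + [5.0000 2.0000; 2.0000 8.0000] = [8.0000 2.0000; 2.0000 9.0000]
BᵀPA = [8.5000 3.5000; 13.0000 -1.0000]
K = S⁻¹·BᵀPA = [0.7426 0.4926; 1.2794 -0.2206]
A−BK = [-0.3162 -0.5662; 1.5882 1.5882]
AᵀP(A−BK) = [4.3051 1.4301; 1.4301 1.3051]
P' = Q + AᵀP(A−BK) = [24.3051 -4.5699; -4.5699 3.5551]
tr(P') = 27.8603


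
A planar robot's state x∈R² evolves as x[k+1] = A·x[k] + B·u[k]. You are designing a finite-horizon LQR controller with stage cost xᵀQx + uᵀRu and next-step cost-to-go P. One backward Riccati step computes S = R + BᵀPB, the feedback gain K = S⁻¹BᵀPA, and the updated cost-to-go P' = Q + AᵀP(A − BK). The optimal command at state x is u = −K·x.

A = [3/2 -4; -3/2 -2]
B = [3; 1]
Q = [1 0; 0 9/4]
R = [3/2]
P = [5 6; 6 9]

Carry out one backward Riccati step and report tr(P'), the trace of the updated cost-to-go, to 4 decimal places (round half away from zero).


10.7336

BᵀP = [21.0000 27.0000]
S = R + BᵀPB = [3/2] + [90.0000] = [91.5000]
BᵀPA = [-9.0000 -138.0000]
K = S⁻¹·BᵀPA = [-0.0984 -1.5082]
A−BK = [1.7951 0.5246; -1.4016 -0.4918]
AᵀP(A−BK) = [3.6148 1.4262; 1.4262 3.8689]
P' = Q + AᵀP(A−BK) = [4.6148 1.4262; 1.4262 6.1189]
tr(P') = 10.7336


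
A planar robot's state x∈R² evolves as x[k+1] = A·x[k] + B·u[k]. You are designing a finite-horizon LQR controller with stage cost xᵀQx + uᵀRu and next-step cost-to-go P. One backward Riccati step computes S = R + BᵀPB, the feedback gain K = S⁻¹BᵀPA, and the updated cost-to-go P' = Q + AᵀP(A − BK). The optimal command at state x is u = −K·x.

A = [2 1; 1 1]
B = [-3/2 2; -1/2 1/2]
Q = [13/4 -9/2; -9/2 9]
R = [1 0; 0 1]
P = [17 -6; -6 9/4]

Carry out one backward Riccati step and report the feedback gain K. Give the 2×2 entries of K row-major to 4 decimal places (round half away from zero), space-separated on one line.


-0.4306 -0.1768 0.5810 0.2235

BᵀP = [-22.5000 7.8750; 31.0000 -10.8750]
S = R + BᵀPB = [1 0; 0 1] + [29.8125 -41.0625; -41.0625 56.5625] = [30.8125 -41.0625; -41.0625 57.5625]
BᵀPA = [-37.1250 -14.6250; 51.1250 20.1250]
K = S⁻¹·BᵀPA = [-0.4306 -0.1768; 0.5810 0.2235]
A−BK = [0.1921 0.2878; 0.4942 0.7999]
AᵀP(A−BK) = [0.5606 0.2600; 0.2600 0.1664]
P' = Q + AᵀP(A−BK) = [3.8106 -4.2400; -4.2400 9.1664]
tr(P') = 12.9770


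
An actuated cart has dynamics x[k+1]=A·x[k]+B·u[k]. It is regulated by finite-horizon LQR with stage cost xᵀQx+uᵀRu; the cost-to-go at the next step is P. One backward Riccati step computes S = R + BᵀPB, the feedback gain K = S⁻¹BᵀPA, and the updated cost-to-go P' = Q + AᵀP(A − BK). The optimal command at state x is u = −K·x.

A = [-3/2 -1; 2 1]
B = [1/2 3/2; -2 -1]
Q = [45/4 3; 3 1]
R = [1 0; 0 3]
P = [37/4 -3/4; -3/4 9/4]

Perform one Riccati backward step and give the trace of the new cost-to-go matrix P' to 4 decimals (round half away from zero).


15.2102

BᵀP = [6.1250 -4.8750; 14.6250 -3.3750]
S = R + BᵀPB = [1 0; 0 3] + [12.8125 14.0625; 14.0625 25.3125] = [13.8125 14.0625; 14.0625 28.3125]
BᵀPA = [-18.9375 -11.0000; -28.6875 -18.0000]
K = S⁻¹·BᵀPA = [-0.6867 -0.3016; -0.6722 -0.4859]
A−BK = [-0.1484 -0.1203; -0.0456 -0.0892]
AᵀP(A−BK) = [2.0252 1.3472; 1.3472 0.9350]
P' = Q + AᵀP(A−BK) = [13.2752 4.3472; 4.3472 1.9350]
tr(P') = 15.2102


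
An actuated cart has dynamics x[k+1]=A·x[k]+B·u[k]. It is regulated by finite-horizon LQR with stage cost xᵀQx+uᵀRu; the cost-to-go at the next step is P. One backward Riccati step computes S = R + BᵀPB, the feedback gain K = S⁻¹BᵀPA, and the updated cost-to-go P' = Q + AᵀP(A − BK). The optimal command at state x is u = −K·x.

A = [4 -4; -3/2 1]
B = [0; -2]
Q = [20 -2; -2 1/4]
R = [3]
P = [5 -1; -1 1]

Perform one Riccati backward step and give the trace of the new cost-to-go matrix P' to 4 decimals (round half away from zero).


BᵀP = [2.0000 -2.0000]
S = R + BᵀPB = [3] + [4.0000] = [7.0000]
BᵀPA = [11.0000 -10.0000]
K = S⁻¹·BᵀPA = [1.5714 -1.4286]
A−BK = [4.0000 -4.0000; 1.6429 -1.8571]
AᵀP(A−BK) = [76.9643 -75.7857; -75.7857 74.7143]
P' = Q + AᵀP(A−BK) = [96.9643 -77.7857; -77.7857 74.9643]
tr(P') = 171.9286

171.9286


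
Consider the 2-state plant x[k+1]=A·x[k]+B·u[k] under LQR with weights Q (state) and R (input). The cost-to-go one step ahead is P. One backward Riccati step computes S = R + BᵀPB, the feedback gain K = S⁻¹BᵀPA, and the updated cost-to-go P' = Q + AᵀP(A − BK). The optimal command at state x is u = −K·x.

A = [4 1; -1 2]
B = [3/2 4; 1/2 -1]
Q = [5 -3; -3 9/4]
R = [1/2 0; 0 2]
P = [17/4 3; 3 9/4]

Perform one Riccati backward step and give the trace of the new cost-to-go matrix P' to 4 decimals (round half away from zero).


9.1598

BᵀP = [7.8750 5.6250; 14.0000 9.7500]
S = R + BᵀPB = [1/2 0; 0 2] + [14.6250 25.8750; 25.8750 46.2500] = [15.1250 25.8750; 25.8750 48.2500]
BᵀPA = [25.8750 19.1250; 46.2500 33.5000]
K = S⁻¹·BᵀPA = [0.8587 0.9287; 0.4981 0.1963]
A−BK = [0.7197 -1.1781; -0.9313 1.7319]
AᵀP(A−BK) = [0.9961 0.3925; 0.3925 0.9137]
P' = Q + AᵀP(A−BK) = [5.9961 -2.6075; -2.6075 3.1637]
tr(P') = 9.1598


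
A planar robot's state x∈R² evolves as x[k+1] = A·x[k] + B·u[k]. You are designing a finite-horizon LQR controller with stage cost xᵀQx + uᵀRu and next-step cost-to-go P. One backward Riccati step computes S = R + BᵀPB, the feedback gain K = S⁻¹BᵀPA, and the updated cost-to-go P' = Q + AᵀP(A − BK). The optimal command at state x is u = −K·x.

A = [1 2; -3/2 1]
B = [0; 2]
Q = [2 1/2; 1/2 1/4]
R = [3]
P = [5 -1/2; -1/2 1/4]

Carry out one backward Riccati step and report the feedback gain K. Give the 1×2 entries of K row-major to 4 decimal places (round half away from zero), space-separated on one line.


-0.4375 -0.3750

BᵀP = [-1.0000 0.5000]
S = R + BᵀPB = [3] + [1.0000] = [4.0000]
BᵀPA = [-1.7500 -1.5000]
K = S⁻¹·BᵀPA = [-0.4375 -0.3750]
A−BK = [1.0000 2.0000; -0.6250 1.7500]
AᵀP(A−BK) = [6.2969 9.9688; 9.9688 17.6875]
P' = Q + AᵀP(A−BK) = [8.2969 10.4688; 10.4688 17.9375]
tr(P') = 26.2344


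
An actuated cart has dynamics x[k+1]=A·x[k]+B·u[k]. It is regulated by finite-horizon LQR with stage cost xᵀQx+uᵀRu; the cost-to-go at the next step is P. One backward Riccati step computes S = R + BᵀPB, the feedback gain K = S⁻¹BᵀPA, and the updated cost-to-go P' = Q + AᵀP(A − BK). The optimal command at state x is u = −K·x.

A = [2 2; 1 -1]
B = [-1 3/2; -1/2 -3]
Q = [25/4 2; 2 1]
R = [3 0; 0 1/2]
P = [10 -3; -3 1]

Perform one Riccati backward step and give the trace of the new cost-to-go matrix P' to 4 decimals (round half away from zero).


9.0709

BᵀP = [-8.5000 2.5000; 24.0000 -7.5000]
S = R + BᵀPB = [3 0; 0 1/2] + [7.2500 -20.2500; -20.2500 58.5000] = [10.2500 -20.2500; -20.2500 59.0000]
BᵀPA = [-14.5000 -19.5000; 40.5000 55.5000]
K = S⁻¹·BᵀPA = [-0.1817 -0.1368; 0.6241 0.8937]
A−BK = [0.8822 0.5226; 2.7814 1.6128]
AᵀP(A−BK) = [1.0902 0.8205; 0.8205 0.7307]
P' = Q + AᵀP(A−BK) = [7.3402 2.8205; 2.8205 1.7307]
tr(P') = 9.0709


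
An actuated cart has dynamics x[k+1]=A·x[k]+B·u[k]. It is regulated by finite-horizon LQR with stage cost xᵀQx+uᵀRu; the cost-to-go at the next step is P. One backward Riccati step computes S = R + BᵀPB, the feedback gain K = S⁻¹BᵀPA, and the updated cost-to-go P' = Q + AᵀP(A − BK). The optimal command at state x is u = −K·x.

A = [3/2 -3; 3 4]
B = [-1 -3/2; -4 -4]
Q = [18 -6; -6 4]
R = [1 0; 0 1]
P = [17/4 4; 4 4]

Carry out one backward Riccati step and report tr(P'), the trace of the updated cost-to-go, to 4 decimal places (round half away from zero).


BᵀP = [-20.2500 -20.0000; -22.3750 -22.0000]
S = R + BᵀPB = [1 0; 0 1] + [100.2500 110.3750; 110.3750 121.5625] = [101.2500 110.3750; 110.3750 122.5625]
BᵀPA = [-90.3750 -19.2500; -99.5625 -20.8750]
K = S⁻¹·BᵀPA = [-0.3852 -0.2436; -0.4654 0.0490]
A−BK = [0.4166 -3.1700; -0.4026 3.2218]
AᵀP(A−BK) = [0.4092 -0.2563; -0.2563 2.5847]
P' = Q + AᵀP(A−BK) = [18.4092 -6.2563; -6.2563 6.5847]
tr(P') = 24.9939

24.9939
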